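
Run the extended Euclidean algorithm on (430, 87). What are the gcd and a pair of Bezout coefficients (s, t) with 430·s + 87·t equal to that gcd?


Euclidean algorithm on (430, 87) — divide until remainder is 0:
  430 = 4 · 87 + 82
  87 = 1 · 82 + 5
  82 = 16 · 5 + 2
  5 = 2 · 2 + 1
  2 = 2 · 1 + 0
gcd(430, 87) = 1.
Track Bezout coefficients alongside the remainders: start with r₀ = 430 = a·1 + b·0 (s = 1, t = 0) and r₁ = 87 = a·0 + b·1 (s = 0, t = 1); each new remainder r_{k+1} = r_{k-1} − q_k·r_k inherits s_{k+1} = s_{k-1} − q_k·s_k, t_{k+1} = t_{k-1} − q_k·t_k, so r_k = a·s_k + b·t_k at every step:
  q = 4: r = 82, s = 1 − 4·0 = 1, t = 0 − 4·1 = -4  (check: 430·1 + 87·(-4) = 82)
  q = 1: r = 5, s = 0 − 1·1 = -1, t = 1 − 1·(-4) = 5  (check: 430·(-1) + 87·5 = 5)
  q = 16: r = 2, s = 1 − 16·(-1) = 17, t = -4 − 16·5 = -84  (check: 430·17 + 87·(-84) = 2)
  q = 2: r = 1, s = -1 − 2·17 = -35, t = 5 − 2·(-84) = 173  (check: 430·(-35) + 87·173 = 1)
The row with r = 1 (the gcd) gives the Bezout coefficients s = -35, t = 173.
Result: 430 · (-35) + 87 · (173) = 1.

gcd(430, 87) = 1; s = -35, t = 173 (check: 430·(-35) + 87·173 = 1).


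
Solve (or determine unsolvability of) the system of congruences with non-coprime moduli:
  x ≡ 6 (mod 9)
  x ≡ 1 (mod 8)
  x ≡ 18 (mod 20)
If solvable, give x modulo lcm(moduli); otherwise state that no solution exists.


Moduli 9, 8, 20 are not pairwise coprime, so CRT works modulo lcm(m_i) when all pairwise compatibility conditions hold.
Pairwise compatibility: gcd(m_i, m_j) must divide a_i - a_j for every pair.
Merge one congruence at a time:
  Start: x ≡ 6 (mod 9).
  Combine with x ≡ 1 (mod 8): gcd(9, 8) = 1; 1 - 6 = -5, which IS divisible by 1, so compatible.
    Write x = 6 + 9·t and substitute into x ≡ 1 (mod 8): 9·t ≡ 1 − 6 = -5 (mod 8).
    Reduce coefficients mod 8: 1·t ≡ 3 (mod 8).
    So t ≡ 3 (mod 8).
    Then x = 6 + 9·3 = 33, valid modulo lcm(9, 8) = 72: x ≡ 33 (mod 72).
  Combine with x ≡ 18 (mod 20): gcd(72, 20) = 4, and 18 - 33 = -15 is NOT divisible by 4.
    ⇒ system is inconsistent (no integer solution).

No solution (the system is inconsistent).


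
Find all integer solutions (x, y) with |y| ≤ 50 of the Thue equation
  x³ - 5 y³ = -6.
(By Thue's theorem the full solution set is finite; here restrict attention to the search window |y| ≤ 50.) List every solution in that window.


The equation is x³ - 5y³ = -6. For fixed y, x³ = 5·y³ − 6, so a solution requires the RHS to be a perfect cube.
Strategy: iterate y from -50 to 50, compute RHS = 5·y³ − 6, and check whether it is a (positive or negative) perfect cube.
Check small values of y:
  y = 0: RHS = -6 is not a perfect cube.
  y = 1: RHS = -1 = (-1)³ ⇒ x = -1 works.
  y = -1: RHS = -11 is not a perfect cube.
  y = 2: RHS = 34 is not a perfect cube.
  y = -2: RHS = -46 is not a perfect cube.
  y = 3: RHS = 129 is not a perfect cube.
  y = -3: RHS = -141 is not a perfect cube.
Continuing the search up to |y| = 50 finds no further solutions beyond those listed.
Collected solutions: (-1, 1).

Solutions (with |y| ≤ 50): (-1, 1).


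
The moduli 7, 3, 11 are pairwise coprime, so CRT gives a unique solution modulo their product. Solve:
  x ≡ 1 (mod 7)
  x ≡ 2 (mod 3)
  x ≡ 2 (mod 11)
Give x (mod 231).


Moduli 7, 3, 11 are pairwise coprime; by CRT there is a unique solution modulo M = 7 · 3 · 11 = 231.
Solve pairwise, accumulating the modulus:
  Start with x ≡ 1 (mod 7).
  Combine with x ≡ 2 (mod 3): since gcd(7, 3) = 1, we get a unique residue mod 21.
    Write x = 1 + 7·t and substitute into x ≡ 2 (mod 3): 7·t ≡ 2 − 1 = 1 (mod 3).
    Reduce coefficients mod 3: 1·t ≡ 1 (mod 3).
    So t ≡ 1 (mod 3).
    Then x = 1 + 7·1 = 8, valid modulo lcm(7, 3) = 21: x ≡ 8 (mod 21).
  Combine with x ≡ 2 (mod 11): since gcd(21, 11) = 1, we get a unique residue mod 231.
    Write x = 8 + 21·t and substitute into x ≡ 2 (mod 11): 21·t ≡ 2 − 8 = -6 (mod 11).
    Reduce coefficients mod 11: 10·t ≡ 5 (mod 11).
    The inverse of 10 mod 11 is 10 (since 10·10 = 100 = 9·11 + 1), so t ≡ 10·5 = 50 ≡ 6 (mod 11).
    Then x = 8 + 21·6 = 134, valid modulo lcm(21, 11) = 231: x ≡ 134 (mod 231).
Verify: 134 mod 7 = 1 ✓, 134 mod 3 = 2 ✓, 134 mod 11 = 2 ✓.

x ≡ 134 (mod 231).


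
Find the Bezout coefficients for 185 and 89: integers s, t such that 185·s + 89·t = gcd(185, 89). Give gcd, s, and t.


Euclidean algorithm on (185, 89) — divide until remainder is 0:
  185 = 2 · 89 + 7
  89 = 12 · 7 + 5
  7 = 1 · 5 + 2
  5 = 2 · 2 + 1
  2 = 2 · 1 + 0
gcd(185, 89) = 1.
Track Bezout coefficients alongside the remainders: start with r₀ = 185 = a·1 + b·0 (s = 1, t = 0) and r₁ = 89 = a·0 + b·1 (s = 0, t = 1); each new remainder r_{k+1} = r_{k-1} − q_k·r_k inherits s_{k+1} = s_{k-1} − q_k·s_k, t_{k+1} = t_{k-1} − q_k·t_k, so r_k = a·s_k + b·t_k at every step:
  q = 2: r = 7, s = 1 − 2·0 = 1, t = 0 − 2·1 = -2  (check: 185·1 + 89·(-2) = 7)
  q = 12: r = 5, s = 0 − 12·1 = -12, t = 1 − 12·(-2) = 25  (check: 185·(-12) + 89·25 = 5)
  q = 1: r = 2, s = 1 − 1·(-12) = 13, t = -2 − 1·25 = -27  (check: 185·13 + 89·(-27) = 2)
  q = 2: r = 1, s = -12 − 2·13 = -38, t = 25 − 2·(-27) = 79  (check: 185·(-38) + 89·79 = 1)
The row with r = 1 (the gcd) gives the Bezout coefficients s = -38, t = 79.
Result: 185 · (-38) + 89 · (79) = 1.

gcd(185, 89) = 1; s = -38, t = 79 (check: 185·(-38) + 89·79 = 1).


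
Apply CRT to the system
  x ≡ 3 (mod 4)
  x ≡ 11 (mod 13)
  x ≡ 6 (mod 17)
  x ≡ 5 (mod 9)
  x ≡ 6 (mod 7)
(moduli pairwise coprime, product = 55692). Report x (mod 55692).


Product of moduli M = 4 · 13 · 17 · 9 · 7 = 55692.
Merge one congruence at a time:
  Start: x ≡ 3 (mod 4).
  Combine with x ≡ 11 (mod 13); new modulus lcm = 52.
    Write x = 3 + 4·t and substitute into x ≡ 11 (mod 13): 4·t ≡ 11 − 3 = 8 (mod 13).
    The inverse of 4 mod 13 is 10 (since 4·10 = 40 = 3·13 + 1), so t ≡ 10·8 = 80 ≡ 2 (mod 13).
    Then x = 3 + 4·2 = 11, valid modulo lcm(4, 13) = 52: x ≡ 11 (mod 52).
  Combine with x ≡ 6 (mod 17); new modulus lcm = 884.
    Write x = 11 + 52·t and substitute into x ≡ 6 (mod 17): 52·t ≡ 6 − 11 = -5 (mod 17).
    Reduce coefficients mod 17: 1·t ≡ 12 (mod 17).
    So t ≡ 12 (mod 17).
    Then x = 11 + 52·12 = 635, valid modulo lcm(52, 17) = 884: x ≡ 635 (mod 884).
  Combine with x ≡ 5 (mod 9); new modulus lcm = 7956.
    Write x = 635 + 884·t and substitute into x ≡ 5 (mod 9): 884·t ≡ 5 − 635 = -630 (mod 9).
    Reduce coefficients mod 9: 2·t ≡ 0 (mod 9).
    The inverse of 2 mod 9 is 5 (since 2·5 = 10 = 1·9 + 1), so t ≡ 5·0 = 0 ≡ 0 (mod 9).
    Then x = 635 + 884·0 = 635, valid modulo lcm(884, 9) = 7956: x ≡ 635 (mod 7956).
  Combine with x ≡ 6 (mod 7); new modulus lcm = 55692.
    Write x = 635 + 7956·t and substitute into x ≡ 6 (mod 7): 7956·t ≡ 6 − 635 = -629 (mod 7).
    Reduce coefficients mod 7: 4·t ≡ 1 (mod 7).
    The inverse of 4 mod 7 is 2 (since 4·2 = 8 = 1·7 + 1), so t ≡ 2·1 = 2 ≡ 2 (mod 7).
    Then x = 635 + 7956·2 = 16547, valid modulo lcm(7956, 7) = 55692: x ≡ 16547 (mod 55692).
Verify against each original: 16547 mod 4 = 3, 16547 mod 13 = 11, 16547 mod 17 = 6, 16547 mod 9 = 5, 16547 mod 7 = 6.

x ≡ 16547 (mod 55692).


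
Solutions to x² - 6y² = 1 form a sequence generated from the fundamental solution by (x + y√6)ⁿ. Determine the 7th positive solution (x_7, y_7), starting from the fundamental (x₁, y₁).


Step 1: Find the fundamental solution (x₁, y₁) of x² - 6y² = 1.
  Expand √6 as a continued fraction. a₀ = ⌊√6⌋ = 2; iterate m_{k+1} = d_k·a_k − m_k, d_{k+1} = (6 − m_{k+1}²)/d_k, a_{k+1} = ⌊(a₀ + m_{k+1})/d_{k+1}⌋ (starting m₀ = 0, d₀ = 1), with convergents p_k = a_k·p_{k-1} + p_{k-2}, q_k = a_k·q_{k-1} + q_{k-2} (p₋₁ = 1, q₋₁ = 0):
  k = 0: a₀ = 2; p₀/q₀ = 2/1; p₀² − 6·q₀² = 4 − 6 = -2.
  k = 1: m = 2, d = 2, a = ⌊(2 + 2)/2⌋ = 2; p/q = (2·2 + 1)/(2·1 + 0) = 5/2; p² − 6·q² = 25 − 24 = 1.
  The first convergent with p² − 6·q² = 1 gives the fundamental solution (x₁, y₁) = (5, 2).
Step 2: Apply the recurrence (x_{n+1}, y_{n+1}) = (x₁x_n + 6y₁y_n, x₁y_n + y₁x_n) repeatedly.
  From (x_1, y_1) = (5, 2): x_2 = 5·5 + 6·2·2 = 49; y_2 = 5·2 + 2·5 = 20.
  From (x_2, y_2) = (49, 20): x_3 = 5·49 + 6·2·20 = 485; y_3 = 5·20 + 2·49 = 198.
  From (x_3, y_3) = (485, 198): x_4 = 5·485 + 6·2·198 = 4801; y_4 = 5·198 + 2·485 = 1960.
  From (x_4, y_4) = (4801, 1960): x_5 = 5·4801 + 6·2·1960 = 47525; y_5 = 5·1960 + 2·4801 = 19402.
  From (x_5, y_5) = (47525, 19402): x_6 = 5·47525 + 6·2·19402 = 470449; y_6 = 5·19402 + 2·47525 = 192060.
  From (x_6, y_6) = (470449, 192060): x_7 = 5·470449 + 6·2·192060 = 4656965; y_7 = 5·192060 + 2·470449 = 1901198.
Step 3: Verify x_7² - 6·y_7² = 21687323011225 - 21687323011224 = 1 (should be 1). ✓

(x_1, y_1) = (5, 2); (x_7, y_7) = (4656965, 1901198).


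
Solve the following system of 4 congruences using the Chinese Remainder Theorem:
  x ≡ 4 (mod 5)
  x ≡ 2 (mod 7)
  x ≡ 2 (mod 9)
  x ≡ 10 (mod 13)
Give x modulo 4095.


Product of moduli M = 5 · 7 · 9 · 13 = 4095.
Merge one congruence at a time:
  Start: x ≡ 4 (mod 5).
  Combine with x ≡ 2 (mod 7); new modulus lcm = 35.
    Write x = 4 + 5·t and substitute into x ≡ 2 (mod 7): 5·t ≡ 2 − 4 = -2 (mod 7).
    Reduce coefficients mod 7: 5·t ≡ 5 (mod 7).
    The inverse of 5 mod 7 is 3 (since 5·3 = 15 = 2·7 + 1), so t ≡ 3·5 = 15 ≡ 1 (mod 7).
    Then x = 4 + 5·1 = 9, valid modulo lcm(5, 7) = 35: x ≡ 9 (mod 35).
  Combine with x ≡ 2 (mod 9); new modulus lcm = 315.
    Write x = 9 + 35·t and substitute into x ≡ 2 (mod 9): 35·t ≡ 2 − 9 = -7 (mod 9).
    Reduce coefficients mod 9: 8·t ≡ 2 (mod 9).
    The inverse of 8 mod 9 is 8 (since 8·8 = 64 = 7·9 + 1), so t ≡ 8·2 = 16 ≡ 7 (mod 9).
    Then x = 9 + 35·7 = 254, valid modulo lcm(35, 9) = 315: x ≡ 254 (mod 315).
  Combine with x ≡ 10 (mod 13); new modulus lcm = 4095.
    Write x = 254 + 315·t and substitute into x ≡ 10 (mod 13): 315·t ≡ 10 − 254 = -244 (mod 13).
    Reduce coefficients mod 13: 3·t ≡ 3 (mod 13).
    The inverse of 3 mod 13 is 9 (since 3·9 = 27 = 2·13 + 1), so t ≡ 9·3 = 27 ≡ 1 (mod 13).
    Then x = 254 + 315·1 = 569, valid modulo lcm(315, 13) = 4095: x ≡ 569 (mod 4095).
Verify against each original: 569 mod 5 = 4, 569 mod 7 = 2, 569 mod 9 = 2, 569 mod 13 = 10.

x ≡ 569 (mod 4095).


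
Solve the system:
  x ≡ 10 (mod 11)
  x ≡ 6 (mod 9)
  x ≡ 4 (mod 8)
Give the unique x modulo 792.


Moduli 11, 9, 8 are pairwise coprime; by CRT there is a unique solution modulo M = 11 · 9 · 8 = 792.
Solve pairwise, accumulating the modulus:
  Start with x ≡ 10 (mod 11).
  Combine with x ≡ 6 (mod 9): since gcd(11, 9) = 1, we get a unique residue mod 99.
    Write x = 10 + 11·t and substitute into x ≡ 6 (mod 9): 11·t ≡ 6 − 10 = -4 (mod 9).
    Reduce coefficients mod 9: 2·t ≡ 5 (mod 9).
    The inverse of 2 mod 9 is 5 (since 2·5 = 10 = 1·9 + 1), so t ≡ 5·5 = 25 ≡ 7 (mod 9).
    Then x = 10 + 11·7 = 87, valid modulo lcm(11, 9) = 99: x ≡ 87 (mod 99).
  Combine with x ≡ 4 (mod 8): since gcd(99, 8) = 1, we get a unique residue mod 792.
    Write x = 87 + 99·t and substitute into x ≡ 4 (mod 8): 99·t ≡ 4 − 87 = -83 (mod 8).
    Reduce coefficients mod 8: 3·t ≡ 5 (mod 8).
    The inverse of 3 mod 8 is 3 (since 3·3 = 9 = 1·8 + 1), so t ≡ 3·5 = 15 ≡ 7 (mod 8).
    Then x = 87 + 99·7 = 780, valid modulo lcm(99, 8) = 792: x ≡ 780 (mod 792).
Verify: 780 mod 11 = 10 ✓, 780 mod 9 = 6 ✓, 780 mod 8 = 4 ✓.

x ≡ 780 (mod 792).


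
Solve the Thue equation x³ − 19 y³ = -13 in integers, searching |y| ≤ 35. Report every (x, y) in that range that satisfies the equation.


The equation is x³ - 19y³ = -13. For fixed y, x³ = 19·y³ − 13, so a solution requires the RHS to be a perfect cube.
Strategy: iterate y from -35 to 35, compute RHS = 19·y³ − 13, and check whether it is a (positive or negative) perfect cube.
Check small values of y:
  y = 0: RHS = -13 is not a perfect cube.
  y = 1: RHS = 6 is not a perfect cube.
  y = -1: RHS = -32 is not a perfect cube.
  y = 2: RHS = 139 is not a perfect cube.
  y = -2: RHS = -165 is not a perfect cube.
  y = 3: RHS = 500 is not a perfect cube.
  y = -3: RHS = -526 is not a perfect cube.
Continuing the search up to |y| = 35 finds no solutions either.
No (x, y) in the scanned range satisfies the equation.

No integer solutions with |y| ≤ 35.


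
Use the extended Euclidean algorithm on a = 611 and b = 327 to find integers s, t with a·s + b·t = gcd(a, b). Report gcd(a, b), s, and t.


Euclidean algorithm on (611, 327) — divide until remainder is 0:
  611 = 1 · 327 + 284
  327 = 1 · 284 + 43
  284 = 6 · 43 + 26
  43 = 1 · 26 + 17
  26 = 1 · 17 + 9
  17 = 1 · 9 + 8
  9 = 1 · 8 + 1
  8 = 8 · 1 + 0
gcd(611, 327) = 1.
Track Bezout coefficients alongside the remainders: start with r₀ = 611 = a·1 + b·0 (s = 1, t = 0) and r₁ = 327 = a·0 + b·1 (s = 0, t = 1); each new remainder r_{k+1} = r_{k-1} − q_k·r_k inherits s_{k+1} = s_{k-1} − q_k·s_k, t_{k+1} = t_{k-1} − q_k·t_k, so r_k = a·s_k + b·t_k at every step:
  q = 1: r = 284, s = 1 − 1·0 = 1, t = 0 − 1·1 = -1  (check: 611·1 + 327·(-1) = 284)
  q = 1: r = 43, s = 0 − 1·1 = -1, t = 1 − 1·(-1) = 2  (check: 611·(-1) + 327·2 = 43)
  q = 6: r = 26, s = 1 − 6·(-1) = 7, t = -1 − 6·2 = -13  (check: 611·7 + 327·(-13) = 26)
  q = 1: r = 17, s = -1 − 1·7 = -8, t = 2 − 1·(-13) = 15  (check: 611·(-8) + 327·15 = 17)
  q = 1: r = 9, s = 7 − 1·(-8) = 15, t = -13 − 1·15 = -28  (check: 611·15 + 327·(-28) = 9)
  q = 1: r = 8, s = -8 − 1·15 = -23, t = 15 − 1·(-28) = 43  (check: 611·(-23) + 327·43 = 8)
  q = 1: r = 1, s = 15 − 1·(-23) = 38, t = -28 − 1·43 = -71  (check: 611·38 + 327·(-71) = 1)
The row with r = 1 (the gcd) gives the Bezout coefficients s = 38, t = -71.
Result: 611 · (38) + 327 · (-71) = 1.

gcd(611, 327) = 1; s = 38, t = -71 (check: 611·38 + 327·(-71) = 1).


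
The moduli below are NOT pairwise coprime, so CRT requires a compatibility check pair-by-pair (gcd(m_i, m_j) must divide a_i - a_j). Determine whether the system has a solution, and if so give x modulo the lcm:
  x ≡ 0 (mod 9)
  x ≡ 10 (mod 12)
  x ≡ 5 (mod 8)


Moduli 9, 12, 8 are not pairwise coprime, so CRT works modulo lcm(m_i) when all pairwise compatibility conditions hold.
Pairwise compatibility: gcd(m_i, m_j) must divide a_i - a_j for every pair.
Merge one congruence at a time:
  Start: x ≡ 0 (mod 9).
  Combine with x ≡ 10 (mod 12): gcd(9, 12) = 3, and 10 - 0 = 10 is NOT divisible by 3.
    ⇒ system is inconsistent (no integer solution).

No solution (the system is inconsistent).


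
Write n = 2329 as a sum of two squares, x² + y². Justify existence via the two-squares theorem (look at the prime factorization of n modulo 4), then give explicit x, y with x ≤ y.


Step 1: Factor n = 2329 = 17 · 137.
Step 2: Check the mod-4 condition on each prime factor: 17 ≡ 1 (mod 4), exponent 1; 137 ≡ 1 (mod 4), exponent 1.
All primes ≡ 3 (mod 4) appear to even exponent (or don't appear), so by the two-squares theorem n IS expressible as a sum of two squares.
Step 3: Build a representation. Here n = 17 · 137 is a product of primes ≡ 1 (mod 4). Each prime p ≡ 1 (mod 4) is itself a sum of two squares; find a² by testing p − a² for a perfect square:
  17: 17 − 1² = 16 = 4² ⇒ 17 = 1² + 4².
  137: 137 − 1² = 136, 137 − 2² = 133, 137 − 3² = 128, 137 − 4² = 121 = 11² ⇒ 137 = 4² + 11².
  Combine using the Brahmagupta–Fibonacci identity (a² + b²)(c² + d²) = (ac − bd)² + (ad + bc)² = (ac + bd)² + (ad − bc)²:
  17 · 137 = 2329: from (1² + 4²)(4² + 11²), take (1·4 − 4·11, 1·11 + 4·4) = (4 − 44, 11 + 16) = (-40, 27); dropping signs (only squares matter) gives (40, 27); check 40² + 27² = 1600 + 729 = 2329 ✓.
Step 4: Order so x ≤ y and verify: 27² + 40² = 729 + 1600 = 2329 = n. ✓

n = 2329 = 27² + 40² (one valid representation with x ≤ y).


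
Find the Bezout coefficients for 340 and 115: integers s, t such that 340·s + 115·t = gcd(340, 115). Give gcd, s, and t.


Euclidean algorithm on (340, 115) — divide until remainder is 0:
  340 = 2 · 115 + 110
  115 = 1 · 110 + 5
  110 = 22 · 5 + 0
gcd(340, 115) = 5.
Track Bezout coefficients alongside the remainders: start with r₀ = 340 = a·1 + b·0 (s = 1, t = 0) and r₁ = 115 = a·0 + b·1 (s = 0, t = 1); each new remainder r_{k+1} = r_{k-1} − q_k·r_k inherits s_{k+1} = s_{k-1} − q_k·s_k, t_{k+1} = t_{k-1} − q_k·t_k, so r_k = a·s_k + b·t_k at every step:
  q = 2: r = 110, s = 1 − 2·0 = 1, t = 0 − 2·1 = -2  (check: 340·1 + 115·(-2) = 110)
  q = 1: r = 5, s = 0 − 1·1 = -1, t = 1 − 1·(-2) = 3  (check: 340·(-1) + 115·3 = 5)
The row with r = 5 (the gcd) gives the Bezout coefficients s = -1, t = 3.
Result: 340 · (-1) + 115 · (3) = 5.

gcd(340, 115) = 5; s = -1, t = 3 (check: 340·(-1) + 115·3 = 5).


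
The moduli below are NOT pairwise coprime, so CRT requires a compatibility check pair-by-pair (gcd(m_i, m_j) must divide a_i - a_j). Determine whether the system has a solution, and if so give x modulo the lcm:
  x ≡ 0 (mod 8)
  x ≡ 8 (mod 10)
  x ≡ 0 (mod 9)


Moduli 8, 10, 9 are not pairwise coprime, so CRT works modulo lcm(m_i) when all pairwise compatibility conditions hold.
Pairwise compatibility: gcd(m_i, m_j) must divide a_i - a_j for every pair.
Merge one congruence at a time:
  Start: x ≡ 0 (mod 8).
  Combine with x ≡ 8 (mod 10): gcd(8, 10) = 2; 8 - 0 = 8, which IS divisible by 2, so compatible.
    Write x = 0 + 8·t and substitute into x ≡ 8 (mod 10): 8·t ≡ 8 − 0 = 8 (mod 10).
    Divide the congruence (and modulus) by g = 2: 4·t ≡ 4 (mod 5).
    The inverse of 4 mod 5 is 4 (since 4·4 = 16 = 3·5 + 1), so t ≡ 4·4 = 16 ≡ 1 (mod 5).
    Then x = 0 + 8·1 = 8, valid modulo lcm(8, 10) = 40: x ≡ 8 (mod 40).
  Combine with x ≡ 0 (mod 9): gcd(40, 9) = 1; 0 - 8 = -8, which IS divisible by 1, so compatible.
    Write x = 8 + 40·t and substitute into x ≡ 0 (mod 9): 40·t ≡ 0 − 8 = -8 (mod 9).
    Reduce coefficients mod 9: 4·t ≡ 1 (mod 9).
    The inverse of 4 mod 9 is 7 (since 4·7 = 28 = 3·9 + 1), so t ≡ 7·1 = 7 ≡ 7 (mod 9).
    Then x = 8 + 40·7 = 288, valid modulo lcm(40, 9) = 360: x ≡ 288 (mod 360).
Verify: 288 mod 8 = 0, 288 mod 10 = 8, 288 mod 9 = 0.

x ≡ 288 (mod 360).


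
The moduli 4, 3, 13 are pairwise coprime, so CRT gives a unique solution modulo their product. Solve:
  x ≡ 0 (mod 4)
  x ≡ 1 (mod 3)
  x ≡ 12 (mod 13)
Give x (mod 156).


Moduli 4, 3, 13 are pairwise coprime; by CRT there is a unique solution modulo M = 4 · 3 · 13 = 156.
Solve pairwise, accumulating the modulus:
  Start with x ≡ 0 (mod 4).
  Combine with x ≡ 1 (mod 3): since gcd(4, 3) = 1, we get a unique residue mod 12.
    Write x = 0 + 4·t and substitute into x ≡ 1 (mod 3): 4·t ≡ 1 − 0 = 1 (mod 3).
    Reduce coefficients mod 3: 1·t ≡ 1 (mod 3).
    So t ≡ 1 (mod 3).
    Then x = 0 + 4·1 = 4, valid modulo lcm(4, 3) = 12: x ≡ 4 (mod 12).
  Combine with x ≡ 12 (mod 13): since gcd(12, 13) = 1, we get a unique residue mod 156.
    Write x = 4 + 12·t and substitute into x ≡ 12 (mod 13): 12·t ≡ 12 − 4 = 8 (mod 13).
    The inverse of 12 mod 13 is 12 (since 12·12 = 144 = 11·13 + 1), so t ≡ 12·8 = 96 ≡ 5 (mod 13).
    Then x = 4 + 12·5 = 64, valid modulo lcm(12, 13) = 156: x ≡ 64 (mod 156).
Verify: 64 mod 4 = 0 ✓, 64 mod 3 = 1 ✓, 64 mod 13 = 12 ✓.

x ≡ 64 (mod 156).


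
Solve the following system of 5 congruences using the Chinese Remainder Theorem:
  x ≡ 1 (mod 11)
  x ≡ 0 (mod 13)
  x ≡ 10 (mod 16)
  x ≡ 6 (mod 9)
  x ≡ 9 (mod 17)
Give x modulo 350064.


Product of moduli M = 11 · 13 · 16 · 9 · 17 = 350064.
Merge one congruence at a time:
  Start: x ≡ 1 (mod 11).
  Combine with x ≡ 0 (mod 13); new modulus lcm = 143.
    Write x = 1 + 11·t and substitute into x ≡ 0 (mod 13): 11·t ≡ 0 − 1 = -1 (mod 13).
    Reduce coefficients mod 13: 11·t ≡ 12 (mod 13).
    The inverse of 11 mod 13 is 6 (since 11·6 = 66 = 5·13 + 1), so t ≡ 6·12 = 72 ≡ 7 (mod 13).
    Then x = 1 + 11·7 = 78, valid modulo lcm(11, 13) = 143: x ≡ 78 (mod 143).
  Combine with x ≡ 10 (mod 16); new modulus lcm = 2288.
    Write x = 78 + 143·t and substitute into x ≡ 10 (mod 16): 143·t ≡ 10 − 78 = -68 (mod 16).
    Reduce coefficients mod 16: 15·t ≡ 12 (mod 16).
    The inverse of 15 mod 16 is 15 (since 15·15 = 225 = 14·16 + 1), so t ≡ 15·12 = 180 ≡ 4 (mod 16).
    Then x = 78 + 143·4 = 650, valid modulo lcm(143, 16) = 2288: x ≡ 650 (mod 2288).
  Combine with x ≡ 6 (mod 9); new modulus lcm = 20592.
    Write x = 650 + 2288·t and substitute into x ≡ 6 (mod 9): 2288·t ≡ 6 − 650 = -644 (mod 9).
    Reduce coefficients mod 9: 2·t ≡ 4 (mod 9).
    The inverse of 2 mod 9 is 5 (since 2·5 = 10 = 1·9 + 1), so t ≡ 5·4 = 20 ≡ 2 (mod 9).
    Then x = 650 + 2288·2 = 5226, valid modulo lcm(2288, 9) = 20592: x ≡ 5226 (mod 20592).
  Combine with x ≡ 9 (mod 17); new modulus lcm = 350064.
    Write x = 5226 + 20592·t and substitute into x ≡ 9 (mod 17): 20592·t ≡ 9 − 5226 = -5217 (mod 17).
    Reduce coefficients mod 17: 5·t ≡ 2 (mod 17).
    The inverse of 5 mod 17 is 7 (since 5·7 = 35 = 2·17 + 1), so t ≡ 7·2 = 14 ≡ 14 (mod 17).
    Then x = 5226 + 20592·14 = 293514, valid modulo lcm(20592, 17) = 350064: x ≡ 293514 (mod 350064).
Verify against each original: 293514 mod 11 = 1, 293514 mod 13 = 0, 293514 mod 16 = 10, 293514 mod 9 = 6, 293514 mod 17 = 9.

x ≡ 293514 (mod 350064).


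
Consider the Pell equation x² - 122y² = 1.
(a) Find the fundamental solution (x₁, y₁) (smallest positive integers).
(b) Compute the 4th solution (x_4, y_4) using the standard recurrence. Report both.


Step 1: Find the fundamental solution (x₁, y₁) of x² - 122y² = 1.
  Expand √122 as a continued fraction. a₀ = ⌊√122⌋ = 11; iterate m_{k+1} = d_k·a_k − m_k, d_{k+1} = (122 − m_{k+1}²)/d_k, a_{k+1} = ⌊(a₀ + m_{k+1})/d_{k+1}⌋ (starting m₀ = 0, d₀ = 1), with convergents p_k = a_k·p_{k-1} + p_{k-2}, q_k = a_k·q_{k-1} + q_{k-2} (p₋₁ = 1, q₋₁ = 0):
  k = 0: a₀ = 11; p₀/q₀ = 11/1; p₀² − 122·q₀² = 121 − 122 = -1.
  k = 1: m = 11, d = 1, a = ⌊(11 + 11)/1⌋ = 22; p/q = (22·11 + 1)/(22·1 + 0) = 243/22; p² − 122·q² = 59049 − 59048 = 1.
  The first convergent with p² − 122·q² = 1 gives the fundamental solution (x₁, y₁) = (243, 22).
Step 2: Apply the recurrence (x_{n+1}, y_{n+1}) = (x₁x_n + 122y₁y_n, x₁y_n + y₁x_n) repeatedly.
  From (x_1, y_1) = (243, 22): x_2 = 243·243 + 122·22·22 = 118097; y_2 = 243·22 + 22·243 = 10692.
  From (x_2, y_2) = (118097, 10692): x_3 = 243·118097 + 122·22·10692 = 57394899; y_3 = 243·10692 + 22·118097 = 5196290.
  From (x_3, y_3) = (57394899, 5196290): x_4 = 243·57394899 + 122·22·5196290 = 27893802817; y_4 = 243·5196290 + 22·57394899 = 2525386248.
Step 3: Verify x_4² - 122·y_4² = 778064235593677135489 - 778064235593677135488 = 1 (should be 1). ✓

(x_1, y_1) = (243, 22); (x_4, y_4) = (27893802817, 2525386248).


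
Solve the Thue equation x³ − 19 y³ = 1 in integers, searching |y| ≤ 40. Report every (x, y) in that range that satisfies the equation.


The equation is x³ - 19y³ = 1. For fixed y, x³ = 19·y³ + 1, so a solution requires the RHS to be a perfect cube.
Strategy: iterate y from -40 to 40, compute RHS = 19·y³ + 1, and check whether it is a (positive or negative) perfect cube.
Check small values of y:
  y = 0: RHS = 1 = (1)³ ⇒ x = 1 works.
  y = 1: RHS = 20 is not a perfect cube.
  y = -1: RHS = -18 is not a perfect cube.
  y = 2: RHS = 153 is not a perfect cube.
  y = -2: RHS = -151 is not a perfect cube.
  y = 3: RHS = 514 is not a perfect cube.
  y = -3: RHS = -512 = (-8)³ ⇒ x = -8 works.
Continuing the search up to |y| = 40 finds no further solutions beyond those listed.
Collected solutions: (1, 0), (-8, -3).

Solutions (with |y| ≤ 40): (1, 0), (-8, -3).


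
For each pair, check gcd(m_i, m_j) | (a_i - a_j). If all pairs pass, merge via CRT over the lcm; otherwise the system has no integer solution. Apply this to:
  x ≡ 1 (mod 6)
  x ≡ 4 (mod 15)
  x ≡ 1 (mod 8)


Moduli 6, 15, 8 are not pairwise coprime, so CRT works modulo lcm(m_i) when all pairwise compatibility conditions hold.
Pairwise compatibility: gcd(m_i, m_j) must divide a_i - a_j for every pair.
Merge one congruence at a time:
  Start: x ≡ 1 (mod 6).
  Combine with x ≡ 4 (mod 15): gcd(6, 15) = 3; 4 - 1 = 3, which IS divisible by 3, so compatible.
    Write x = 1 + 6·t and substitute into x ≡ 4 (mod 15): 6·t ≡ 4 − 1 = 3 (mod 15).
    Divide the congruence (and modulus) by g = 3: 2·t ≡ 1 (mod 5).
    The inverse of 2 mod 5 is 3 (since 2·3 = 6 = 1·5 + 1), so t ≡ 3·1 = 3 ≡ 3 (mod 5).
    Then x = 1 + 6·3 = 19, valid modulo lcm(6, 15) = 30: x ≡ 19 (mod 30).
  Combine with x ≡ 1 (mod 8): gcd(30, 8) = 2; 1 - 19 = -18, which IS divisible by 2, so compatible.
    Write x = 19 + 30·t and substitute into x ≡ 1 (mod 8): 30·t ≡ 1 − 19 = -18 (mod 8).
    Divide the congruence (and modulus) by g = 2: 15·t ≡ -9 (mod 4).
    Reduce coefficients mod 4: 3·t ≡ 3 (mod 4).
    The inverse of 3 mod 4 is 3 (since 3·3 = 9 = 2·4 + 1), so t ≡ 3·3 = 9 ≡ 1 (mod 4).
    Then x = 19 + 30·1 = 49, valid modulo lcm(30, 8) = 120: x ≡ 49 (mod 120).
Verify: 49 mod 6 = 1, 49 mod 15 = 4, 49 mod 8 = 1.

x ≡ 49 (mod 120).


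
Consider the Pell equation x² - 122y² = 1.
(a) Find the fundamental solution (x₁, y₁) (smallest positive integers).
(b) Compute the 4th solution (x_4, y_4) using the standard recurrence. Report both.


Step 1: Find the fundamental solution (x₁, y₁) of x² - 122y² = 1.
  Expand √122 as a continued fraction. a₀ = ⌊√122⌋ = 11; iterate m_{k+1} = d_k·a_k − m_k, d_{k+1} = (122 − m_{k+1}²)/d_k, a_{k+1} = ⌊(a₀ + m_{k+1})/d_{k+1}⌋ (starting m₀ = 0, d₀ = 1), with convergents p_k = a_k·p_{k-1} + p_{k-2}, q_k = a_k·q_{k-1} + q_{k-2} (p₋₁ = 1, q₋₁ = 0):
  k = 0: a₀ = 11; p₀/q₀ = 11/1; p₀² − 122·q₀² = 121 − 122 = -1.
  k = 1: m = 11, d = 1, a = ⌊(11 + 11)/1⌋ = 22; p/q = (22·11 + 1)/(22·1 + 0) = 243/22; p² − 122·q² = 59049 − 59048 = 1.
  The first convergent with p² − 122·q² = 1 gives the fundamental solution (x₁, y₁) = (243, 22).
Step 2: Apply the recurrence (x_{n+1}, y_{n+1}) = (x₁x_n + 122y₁y_n, x₁y_n + y₁x_n) repeatedly.
  From (x_1, y_1) = (243, 22): x_2 = 243·243 + 122·22·22 = 118097; y_2 = 243·22 + 22·243 = 10692.
  From (x_2, y_2) = (118097, 10692): x_3 = 243·118097 + 122·22·10692 = 57394899; y_3 = 243·10692 + 22·118097 = 5196290.
  From (x_3, y_3) = (57394899, 5196290): x_4 = 243·57394899 + 122·22·5196290 = 27893802817; y_4 = 243·5196290 + 22·57394899 = 2525386248.
Step 3: Verify x_4² - 122·y_4² = 778064235593677135489 - 778064235593677135488 = 1 (should be 1). ✓

(x_1, y_1) = (243, 22); (x_4, y_4) = (27893802817, 2525386248).


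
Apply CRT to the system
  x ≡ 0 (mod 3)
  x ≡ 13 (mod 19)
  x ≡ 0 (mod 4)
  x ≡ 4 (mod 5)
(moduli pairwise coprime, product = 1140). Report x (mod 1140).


Product of moduli M = 3 · 19 · 4 · 5 = 1140.
Merge one congruence at a time:
  Start: x ≡ 0 (mod 3).
  Combine with x ≡ 13 (mod 19); new modulus lcm = 57.
    Write x = 0 + 3·t and substitute into x ≡ 13 (mod 19): 3·t ≡ 13 − 0 = 13 (mod 19).
    The inverse of 3 mod 19 is 13 (since 3·13 = 39 = 2·19 + 1), so t ≡ 13·13 = 169 ≡ 17 (mod 19).
    Then x = 0 + 3·17 = 51, valid modulo lcm(3, 19) = 57: x ≡ 51 (mod 57).
  Combine with x ≡ 0 (mod 4); new modulus lcm = 228.
    Write x = 51 + 57·t and substitute into x ≡ 0 (mod 4): 57·t ≡ 0 − 51 = -51 (mod 4).
    Reduce coefficients mod 4: 1·t ≡ 1 (mod 4).
    So t ≡ 1 (mod 4).
    Then x = 51 + 57·1 = 108, valid modulo lcm(57, 4) = 228: x ≡ 108 (mod 228).
  Combine with x ≡ 4 (mod 5); new modulus lcm = 1140.
    Write x = 108 + 228·t and substitute into x ≡ 4 (mod 5): 228·t ≡ 4 − 108 = -104 (mod 5).
    Reduce coefficients mod 5: 3·t ≡ 1 (mod 5).
    The inverse of 3 mod 5 is 2 (since 3·2 = 6 = 1·5 + 1), so t ≡ 2·1 = 2 ≡ 2 (mod 5).
    Then x = 108 + 228·2 = 564, valid modulo lcm(228, 5) = 1140: x ≡ 564 (mod 1140).
Verify against each original: 564 mod 3 = 0, 564 mod 19 = 13, 564 mod 4 = 0, 564 mod 5 = 4.

x ≡ 564 (mod 1140).


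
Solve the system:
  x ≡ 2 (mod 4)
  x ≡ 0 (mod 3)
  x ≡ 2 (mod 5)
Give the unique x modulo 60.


Moduli 4, 3, 5 are pairwise coprime; by CRT there is a unique solution modulo M = 4 · 3 · 5 = 60.
Solve pairwise, accumulating the modulus:
  Start with x ≡ 2 (mod 4).
  Combine with x ≡ 0 (mod 3): since gcd(4, 3) = 1, we get a unique residue mod 12.
    Write x = 2 + 4·t and substitute into x ≡ 0 (mod 3): 4·t ≡ 0 − 2 = -2 (mod 3).
    Reduce coefficients mod 3: 1·t ≡ 1 (mod 3).
    So t ≡ 1 (mod 3).
    Then x = 2 + 4·1 = 6, valid modulo lcm(4, 3) = 12: x ≡ 6 (mod 12).
  Combine with x ≡ 2 (mod 5): since gcd(12, 5) = 1, we get a unique residue mod 60.
    Write x = 6 + 12·t and substitute into x ≡ 2 (mod 5): 12·t ≡ 2 − 6 = -4 (mod 5).
    Reduce coefficients mod 5: 2·t ≡ 1 (mod 5).
    The inverse of 2 mod 5 is 3 (since 2·3 = 6 = 1·5 + 1), so t ≡ 3·1 = 3 ≡ 3 (mod 5).
    Then x = 6 + 12·3 = 42, valid modulo lcm(12, 5) = 60: x ≡ 42 (mod 60).
Verify: 42 mod 4 = 2 ✓, 42 mod 3 = 0 ✓, 42 mod 5 = 2 ✓.

x ≡ 42 (mod 60).


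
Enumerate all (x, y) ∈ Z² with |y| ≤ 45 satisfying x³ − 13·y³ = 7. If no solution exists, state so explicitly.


The equation is x³ - 13y³ = 7. For fixed y, x³ = 13·y³ + 7, so a solution requires the RHS to be a perfect cube.
Strategy: iterate y from -45 to 45, compute RHS = 13·y³ + 7, and check whether it is a (positive or negative) perfect cube.
Check small values of y:
  y = 0: RHS = 7 is not a perfect cube.
  y = 1: RHS = 20 is not a perfect cube.
  y = -1: RHS = -6 is not a perfect cube.
  y = 2: RHS = 111 is not a perfect cube.
  y = -2: RHS = -97 is not a perfect cube.
  y = 3: RHS = 358 is not a perfect cube.
  y = -3: RHS = -344 is not a perfect cube.
Continuing the search up to |y| = 45 finds no solutions either.
No (x, y) in the scanned range satisfies the equation.

No integer solutions with |y| ≤ 45.


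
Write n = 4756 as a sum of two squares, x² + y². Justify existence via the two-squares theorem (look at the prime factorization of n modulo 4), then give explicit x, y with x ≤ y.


Step 1: Factor n = 4756 = 2^2 · 29 · 41.
Step 2: Check the mod-4 condition on each prime factor: 2 = 2 (special); 29 ≡ 1 (mod 4), exponent 1; 41 ≡ 1 (mod 4), exponent 1.
All primes ≡ 3 (mod 4) appear to even exponent (or don't appear), so by the two-squares theorem n IS expressible as a sum of two squares.
Step 3: Build a representation. Group n = k² · m with k = 2 and m = 29 · 41 = 1189 (a product of primes ≡ 1 (mod 4)); a representation of m scales to one of n via (k·x)² + (k·y)² = k²(x² + y²). Each prime p ≡ 1 (mod 4) is itself a sum of two squares; find a² by testing p − a² for a perfect square:
  29: 29 − 1² = 28, 29 − 2² = 25 = 5² ⇒ 29 = 2² + 5².
  41: 41 − 1² = 40, 41 − 2² = 37, 41 − 3² = 32, 41 − 4² = 25 = 5² ⇒ 41 = 4² + 5².
  Combine using the Brahmagupta–Fibonacci identity (a² + b²)(c² + d²) = (ac − bd)² + (ad + bc)² = (ac + bd)² + (ad − bc)²:
  29 · 41 = 1189: from (2² + 5²)(4² + 5²), take (2·4 − 5·5, 2·5 + 5·4) = (8 − 25, 10 + 20) = (-17, 30); dropping signs (only squares matter) gives (17, 30); check 17² + 30² = 289 + 900 = 1189 ✓.
  Scale by k = 2: (2·17, 2·30) = (34, 60).
Step 4: Order so x ≤ y and verify: 34² + 60² = 1156 + 3600 = 4756 = n. ✓

n = 4756 = 34² + 60² (one valid representation with x ≤ y).


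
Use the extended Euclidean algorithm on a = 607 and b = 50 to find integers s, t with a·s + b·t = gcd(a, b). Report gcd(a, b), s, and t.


Euclidean algorithm on (607, 50) — divide until remainder is 0:
  607 = 12 · 50 + 7
  50 = 7 · 7 + 1
  7 = 7 · 1 + 0
gcd(607, 50) = 1.
Track Bezout coefficients alongside the remainders: start with r₀ = 607 = a·1 + b·0 (s = 1, t = 0) and r₁ = 50 = a·0 + b·1 (s = 0, t = 1); each new remainder r_{k+1} = r_{k-1} − q_k·r_k inherits s_{k+1} = s_{k-1} − q_k·s_k, t_{k+1} = t_{k-1} − q_k·t_k, so r_k = a·s_k + b·t_k at every step:
  q = 12: r = 7, s = 1 − 12·0 = 1, t = 0 − 12·1 = -12  (check: 607·1 + 50·(-12) = 7)
  q = 7: r = 1, s = 0 − 7·1 = -7, t = 1 − 7·(-12) = 85  (check: 607·(-7) + 50·85 = 1)
The row with r = 1 (the gcd) gives the Bezout coefficients s = -7, t = 85.
Result: 607 · (-7) + 50 · (85) = 1.

gcd(607, 50) = 1; s = -7, t = 85 (check: 607·(-7) + 50·85 = 1).


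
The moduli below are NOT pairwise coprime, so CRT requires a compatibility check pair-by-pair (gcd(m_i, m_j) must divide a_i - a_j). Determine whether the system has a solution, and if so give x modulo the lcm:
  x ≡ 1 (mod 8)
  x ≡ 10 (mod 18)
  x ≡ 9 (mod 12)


Moduli 8, 18, 12 are not pairwise coprime, so CRT works modulo lcm(m_i) when all pairwise compatibility conditions hold.
Pairwise compatibility: gcd(m_i, m_j) must divide a_i - a_j for every pair.
Merge one congruence at a time:
  Start: x ≡ 1 (mod 8).
  Combine with x ≡ 10 (mod 18): gcd(8, 18) = 2, and 10 - 1 = 9 is NOT divisible by 2.
    ⇒ system is inconsistent (no integer solution).

No solution (the system is inconsistent).


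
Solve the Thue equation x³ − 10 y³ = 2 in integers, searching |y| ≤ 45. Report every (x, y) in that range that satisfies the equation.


The equation is x³ - 10y³ = 2. For fixed y, x³ = 10·y³ + 2, so a solution requires the RHS to be a perfect cube.
Strategy: iterate y from -45 to 45, compute RHS = 10·y³ + 2, and check whether it is a (positive or negative) perfect cube.
Check small values of y:
  y = 0: RHS = 2 is not a perfect cube.
  y = 1: RHS = 12 is not a perfect cube.
  y = -1: RHS = -8 = (-2)³ ⇒ x = -2 works.
  y = 2: RHS = 82 is not a perfect cube.
  y = -2: RHS = -78 is not a perfect cube.
  y = 3: RHS = 272 is not a perfect cube.
  y = -3: RHS = -268 is not a perfect cube.
Continuing the search up to |y| = 45 finds no further solutions beyond those listed.
Collected solutions: (-2, -1).

Solutions (with |y| ≤ 45): (-2, -1).


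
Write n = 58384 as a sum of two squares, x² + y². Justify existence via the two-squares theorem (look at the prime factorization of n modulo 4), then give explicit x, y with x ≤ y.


Step 1: Factor n = 58384 = 2^4 · 41 · 89.
Step 2: Check the mod-4 condition on each prime factor: 2 = 2 (special); 41 ≡ 1 (mod 4), exponent 1; 89 ≡ 1 (mod 4), exponent 1.
All primes ≡ 3 (mod 4) appear to even exponent (or don't appear), so by the two-squares theorem n IS expressible as a sum of two squares.
Step 3: Build a representation. Group n = k² · m with k = 4 and m = 41 · 89 = 3649 (a product of primes ≡ 1 (mod 4)); a representation of m scales to one of n via (k·x)² + (k·y)² = k²(x² + y²). Each prime p ≡ 1 (mod 4) is itself a sum of two squares; find a² by testing p − a² for a perfect square:
  41: 41 − 1² = 40, 41 − 2² = 37, 41 − 3² = 32, 41 − 4² = 25 = 5² ⇒ 41 = 4² + 5².
  89: 89 − 1² = 88, 89 − 2² = 85, 89 − 3² = 80, 89 − 4² = 73, 89 − 5² = 64 = 8² ⇒ 89 = 5² + 8².
  Combine using the Brahmagupta–Fibonacci identity (a² + b²)(c² + d²) = (ac − bd)² + (ad + bc)² = (ac + bd)² + (ad − bc)²:
  41 · 89 = 3649: from (4² + 5²)(5² + 8²), take (4·5 − 5·8, 4·8 + 5·5) = (20 − 40, 32 + 25) = (-20, 57); dropping signs (only squares matter) gives (20, 57); check 20² + 57² = 400 + 3249 = 3649 ✓.
  Scale by k = 4: (4·20, 4·57) = (80, 228).
Step 4: Order so x ≤ y and verify: 80² + 228² = 6400 + 51984 = 58384 = n. ✓

n = 58384 = 80² + 228² (one valid representation with x ≤ y).


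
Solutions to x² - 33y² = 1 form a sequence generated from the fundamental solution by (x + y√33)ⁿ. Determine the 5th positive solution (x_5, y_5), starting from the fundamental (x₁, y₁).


Step 1: Find the fundamental solution (x₁, y₁) of x² - 33y² = 1.
  Expand √33 as a continued fraction. a₀ = ⌊√33⌋ = 5; iterate m_{k+1} = d_k·a_k − m_k, d_{k+1} = (33 − m_{k+1}²)/d_k, a_{k+1} = ⌊(a₀ + m_{k+1})/d_{k+1}⌋ (starting m₀ = 0, d₀ = 1), with convergents p_k = a_k·p_{k-1} + p_{k-2}, q_k = a_k·q_{k-1} + q_{k-2} (p₋₁ = 1, q₋₁ = 0):
  k = 0: a₀ = 5; p₀/q₀ = 5/1; p₀² − 33·q₀² = 25 − 33 = -8.
  k = 1: m = 5, d = 8, a = ⌊(5 + 5)/8⌋ = 1; p/q = (1·5 + 1)/(1·1 + 0) = 6/1; p² − 33·q² = 36 − 33 = 3.
  k = 2: m = 3, d = 3, a = ⌊(5 + 3)/3⌋ = 2; p/q = (2·6 + 5)/(2·1 + 1) = 17/3; p² − 33·q² = 289 − 297 = -8.
  k = 3: m = 3, d = 8, a = ⌊(5 + 3)/8⌋ = 1; p/q = (1·17 + 6)/(1·3 + 1) = 23/4; p² − 33·q² = 529 − 528 = 1.
  The first convergent with p² − 33·q² = 1 gives the fundamental solution (x₁, y₁) = (23, 4).
Step 2: Apply the recurrence (x_{n+1}, y_{n+1}) = (x₁x_n + 33y₁y_n, x₁y_n + y₁x_n) repeatedly.
  From (x_1, y_1) = (23, 4): x_2 = 23·23 + 33·4·4 = 1057; y_2 = 23·4 + 4·23 = 184.
  From (x_2, y_2) = (1057, 184): x_3 = 23·1057 + 33·4·184 = 48599; y_3 = 23·184 + 4·1057 = 8460.
  From (x_3, y_3) = (48599, 8460): x_4 = 23·48599 + 33·4·8460 = 2234497; y_4 = 23·8460 + 4·48599 = 388976.
  From (x_4, y_4) = (2234497, 388976): x_5 = 23·2234497 + 33·4·388976 = 102738263; y_5 = 23·388976 + 4·2234497 = 17884436.
Step 3: Verify x_5² - 33·y_5² = 10555150684257169 - 10555150684257168 = 1 (should be 1). ✓

(x_1, y_1) = (23, 4); (x_5, y_5) = (102738263, 17884436).


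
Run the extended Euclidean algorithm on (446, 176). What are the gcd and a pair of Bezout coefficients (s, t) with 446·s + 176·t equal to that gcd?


Euclidean algorithm on (446, 176) — divide until remainder is 0:
  446 = 2 · 176 + 94
  176 = 1 · 94 + 82
  94 = 1 · 82 + 12
  82 = 6 · 12 + 10
  12 = 1 · 10 + 2
  10 = 5 · 2 + 0
gcd(446, 176) = 2.
Track Bezout coefficients alongside the remainders: start with r₀ = 446 = a·1 + b·0 (s = 1, t = 0) and r₁ = 176 = a·0 + b·1 (s = 0, t = 1); each new remainder r_{k+1} = r_{k-1} − q_k·r_k inherits s_{k+1} = s_{k-1} − q_k·s_k, t_{k+1} = t_{k-1} − q_k·t_k, so r_k = a·s_k + b·t_k at every step:
  q = 2: r = 94, s = 1 − 2·0 = 1, t = 0 − 2·1 = -2  (check: 446·1 + 176·(-2) = 94)
  q = 1: r = 82, s = 0 − 1·1 = -1, t = 1 − 1·(-2) = 3  (check: 446·(-1) + 176·3 = 82)
  q = 1: r = 12, s = 1 − 1·(-1) = 2, t = -2 − 1·3 = -5  (check: 446·2 + 176·(-5) = 12)
  q = 6: r = 10, s = -1 − 6·2 = -13, t = 3 − 6·(-5) = 33  (check: 446·(-13) + 176·33 = 10)
  q = 1: r = 2, s = 2 − 1·(-13) = 15, t = -5 − 1·33 = -38  (check: 446·15 + 176·(-38) = 2)
The row with r = 2 (the gcd) gives the Bezout coefficients s = 15, t = -38.
Result: 446 · (15) + 176 · (-38) = 2.

gcd(446, 176) = 2; s = 15, t = -38 (check: 446·15 + 176·(-38) = 2).


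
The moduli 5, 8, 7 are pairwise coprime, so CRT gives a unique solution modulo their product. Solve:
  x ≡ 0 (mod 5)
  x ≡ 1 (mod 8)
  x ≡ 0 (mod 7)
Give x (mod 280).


Moduli 5, 8, 7 are pairwise coprime; by CRT there is a unique solution modulo M = 5 · 8 · 7 = 280.
Solve pairwise, accumulating the modulus:
  Start with x ≡ 0 (mod 5).
  Combine with x ≡ 1 (mod 8): since gcd(5, 8) = 1, we get a unique residue mod 40.
    Write x = 0 + 5·t and substitute into x ≡ 1 (mod 8): 5·t ≡ 1 − 0 = 1 (mod 8).
    The inverse of 5 mod 8 is 5 (since 5·5 = 25 = 3·8 + 1), so t ≡ 5·1 = 5 ≡ 5 (mod 8).
    Then x = 0 + 5·5 = 25, valid modulo lcm(5, 8) = 40: x ≡ 25 (mod 40).
  Combine with x ≡ 0 (mod 7): since gcd(40, 7) = 1, we get a unique residue mod 280.
    Write x = 25 + 40·t and substitute into x ≡ 0 (mod 7): 40·t ≡ 0 − 25 = -25 (mod 7).
    Reduce coefficients mod 7: 5·t ≡ 3 (mod 7).
    The inverse of 5 mod 7 is 3 (since 5·3 = 15 = 2·7 + 1), so t ≡ 3·3 = 9 ≡ 2 (mod 7).
    Then x = 25 + 40·2 = 105, valid modulo lcm(40, 7) = 280: x ≡ 105 (mod 280).
Verify: 105 mod 5 = 0 ✓, 105 mod 8 = 1 ✓, 105 mod 7 = 0 ✓.

x ≡ 105 (mod 280).
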